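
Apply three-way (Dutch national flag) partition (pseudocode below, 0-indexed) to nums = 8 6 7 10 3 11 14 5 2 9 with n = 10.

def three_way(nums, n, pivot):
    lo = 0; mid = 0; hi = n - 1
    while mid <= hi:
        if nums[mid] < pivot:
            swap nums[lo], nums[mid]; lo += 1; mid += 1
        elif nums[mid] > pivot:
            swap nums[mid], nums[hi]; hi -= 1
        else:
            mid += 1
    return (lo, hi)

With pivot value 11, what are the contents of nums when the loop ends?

8 6 7 10 3 9 5 2 11 14

lo=0 mid=0 hi=9
8<11: swap(0,0), lo=1 mid=1 ⇒ 8 6 7 10 3 11 14 5 2 9
6<11: swap(1,1), lo=2 mid=2 ⇒ 8 6 7 10 3 11 14 5 2 9
7<11: swap(2,2), lo=3 mid=3 ⇒ 8 6 7 10 3 11 14 5 2 9
10<11: swap(3,3), lo=4 mid=4 ⇒ 8 6 7 10 3 11 14 5 2 9
3<11: swap(4,4), lo=5 mid=5 ⇒ 8 6 7 10 3 11 14 5 2 9
11=11: mid=6
14>11: swap(6,9), hi=8 ⇒ 8 6 7 10 3 11 9 5 2 14
9<11: swap(5,6), lo=6 mid=7 ⇒ 8 6 7 10 3 9 11 5 2 14
5<11: swap(6,7), lo=7 mid=8 ⇒ 8 6 7 10 3 9 5 11 2 14
2<11: swap(7,8), lo=8 mid=9 ⇒ 8 6 7 10 3 9 5 2 11 14
done. lo=8 hi=8; nums=8 6 7 10 3 9 5 2 11 14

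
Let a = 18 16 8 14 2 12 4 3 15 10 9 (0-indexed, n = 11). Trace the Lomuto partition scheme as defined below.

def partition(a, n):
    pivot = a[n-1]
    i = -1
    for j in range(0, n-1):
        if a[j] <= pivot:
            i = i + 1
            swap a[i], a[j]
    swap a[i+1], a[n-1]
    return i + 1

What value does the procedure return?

4

pivot = a[10] = 9; i = -1
j=0: a[0]=18 > 9 → no swap
j=1: a[1]=16 > 9 → no swap
j=2: a[2]=8 ≤ 9 → i=0, swap a[0],a[2] → 8 16 18 14 2 12 4 3 15 10 9
j=3: a[3]=14 > 9 → no swap
j=4: a[4]=2 ≤ 9 → i=1, swap a[1],a[4] → 8 2 18 14 16 12 4 3 15 10 9
j=5: a[5]=12 > 9 → no swap
j=6: a[6]=4 ≤ 9 → i=2, swap a[2],a[6] → 8 2 4 14 16 12 18 3 15 10 9
j=7: a[7]=3 ≤ 9 → i=3, swap a[3],a[7] → 8 2 4 3 16 12 18 14 15 10 9
j=8: a[8]=15 > 9 → no swap
j=9: a[9]=10 > 9 → no swap
final swap a[4],a[10] → 8 2 4 3 9 12 18 14 15 10 16; return 4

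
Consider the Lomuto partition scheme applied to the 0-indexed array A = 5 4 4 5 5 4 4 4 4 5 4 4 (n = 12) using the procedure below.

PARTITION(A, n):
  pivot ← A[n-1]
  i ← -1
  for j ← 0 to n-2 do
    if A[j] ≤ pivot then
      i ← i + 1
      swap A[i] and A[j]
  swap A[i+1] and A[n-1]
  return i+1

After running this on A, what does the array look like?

pivot = A[11] = 4; i = -1
j=0: A[0]=5 > 4 → no swap
j=1: A[1]=4 ≤ 4 → i=0, swap A[0],A[1] → 4 5 4 5 5 4 4 4 4 5 4 4
j=2: A[2]=4 ≤ 4 → i=1, swap A[1],A[2] → 4 4 5 5 5 4 4 4 4 5 4 4
j=3: A[3]=5 > 4 → no swap
j=4: A[4]=5 > 4 → no swap
j=5: A[5]=4 ≤ 4 → i=2, swap A[2],A[5] → 4 4 4 5 5 5 4 4 4 5 4 4
j=6: A[6]=4 ≤ 4 → i=3, swap A[3],A[6] → 4 4 4 4 5 5 5 4 4 5 4 4
j=7: A[7]=4 ≤ 4 → i=4, swap A[4],A[7] → 4 4 4 4 4 5 5 5 4 5 4 4
j=8: A[8]=4 ≤ 4 → i=5, swap A[5],A[8] → 4 4 4 4 4 4 5 5 5 5 4 4
j=9: A[9]=5 > 4 → no swap
j=10: A[10]=4 ≤ 4 → i=6, swap A[6],A[10] → 4 4 4 4 4 4 4 5 5 5 5 4
final swap A[7],A[11] → 4 4 4 4 4 4 4 4 5 5 5 5; return 7

4 4 4 4 4 4 4 4 5 5 5 5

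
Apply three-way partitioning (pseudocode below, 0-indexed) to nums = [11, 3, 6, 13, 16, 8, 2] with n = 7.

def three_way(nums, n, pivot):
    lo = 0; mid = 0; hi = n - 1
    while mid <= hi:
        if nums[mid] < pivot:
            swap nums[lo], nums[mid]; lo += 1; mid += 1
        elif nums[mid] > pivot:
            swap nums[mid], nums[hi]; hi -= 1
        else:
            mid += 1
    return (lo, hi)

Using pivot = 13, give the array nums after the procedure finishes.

pivot = 13; lo=0, mid=0, hi=6
nums[mid]=11<13: swap nums[0],nums[0]; lo=1,mid=1 → [11, 3, 6, 13, 16, 8, 2]
nums[mid]=3<13: swap nums[1],nums[1]; lo=2,mid=2 → [11, 3, 6, 13, 16, 8, 2]
nums[mid]=6<13: swap nums[2],nums[2]; lo=3,mid=3 → [11, 3, 6, 13, 16, 8, 2]
nums[mid]=13=13: mid=4
nums[mid]=16>13: swap nums[4],nums[6]; hi=5 → [11, 3, 6, 13, 2, 8, 16]
nums[mid]=2<13: swap nums[3],nums[4]; lo=4,mid=5 → [11, 3, 6, 2, 13, 8, 16]
nums[mid]=8<13: swap nums[4],nums[5]; lo=5,mid=6 → [11, 3, 6, 2, 8, 13, 16]
end: lo=5, hi=5; nums = [11, 3, 6, 2, 8, 13, 16]

[11, 3, 6, 2, 8, 13, 16]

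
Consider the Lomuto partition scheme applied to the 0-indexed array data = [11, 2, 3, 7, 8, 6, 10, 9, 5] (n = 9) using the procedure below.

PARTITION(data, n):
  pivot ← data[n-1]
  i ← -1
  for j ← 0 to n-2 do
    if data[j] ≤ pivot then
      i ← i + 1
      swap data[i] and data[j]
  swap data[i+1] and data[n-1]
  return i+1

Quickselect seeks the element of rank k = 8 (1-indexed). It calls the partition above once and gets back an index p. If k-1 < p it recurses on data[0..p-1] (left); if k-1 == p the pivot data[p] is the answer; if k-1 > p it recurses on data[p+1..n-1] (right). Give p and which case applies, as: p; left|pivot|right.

pivot = data[8] = 5; i = -1
j=0: data[0]=11 > 5 → no swap
j=1: data[1]=2 ≤ 5 → i=0, swap data[0],data[1] → [2, 11, 3, 7, 8, 6, 10, 9, 5]
j=2: data[2]=3 ≤ 5 → i=1, swap data[1],data[2] → [2, 3, 11, 7, 8, 6, 10, 9, 5]
j=3: data[3]=7 > 5 → no swap
j=4: data[4]=8 > 5 → no swap
j=5: data[5]=6 > 5 → no swap
j=6: data[6]=10 > 5 → no swap
j=7: data[7]=9 > 5 → no swap
final swap data[2],data[8] → [2, 3, 5, 7, 8, 6, 10, 9, 11]; return 2
p = 2; k-1 = 7 > 2 ⇒ right

2; right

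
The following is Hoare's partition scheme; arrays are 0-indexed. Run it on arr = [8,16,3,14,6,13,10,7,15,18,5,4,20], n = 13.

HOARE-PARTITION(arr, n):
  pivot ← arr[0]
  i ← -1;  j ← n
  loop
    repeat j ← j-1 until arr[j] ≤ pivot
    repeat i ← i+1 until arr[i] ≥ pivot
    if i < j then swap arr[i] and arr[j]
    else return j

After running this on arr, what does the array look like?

[4,5,3,7,6,13,10,14,15,18,16,8,20]

pivot=8
j stops at 11 (4), i stops at 0 (8); swap ⇒ [4,16,3,14,6,13,10,7,15,18,5,8,20]
j stops at 10 (5), i stops at 1 (16); swap ⇒ [4,5,3,14,6,13,10,7,15,18,16,8,20]
j stops at 7 (7), i stops at 3 (14); swap ⇒ [4,5,3,7,6,13,10,14,15,18,16,8,20]
j stops at 4, i stops at 5; i≥j ⇒ return 4. arr=[4,5,3,7,6,13,10,14,15,18,16,8,20]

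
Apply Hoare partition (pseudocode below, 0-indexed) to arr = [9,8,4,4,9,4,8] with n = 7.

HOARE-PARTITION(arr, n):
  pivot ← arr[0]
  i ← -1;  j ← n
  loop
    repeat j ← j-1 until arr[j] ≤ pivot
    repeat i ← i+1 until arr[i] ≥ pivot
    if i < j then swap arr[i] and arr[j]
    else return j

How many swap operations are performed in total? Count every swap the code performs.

pivot = arr[0] = 9; i = -1, j = 7
j→6 (arr[6]=8≤9), i→0 (arr[0]=9≥9); i<j, swap → [8,8,4,4,9,4,9]
j→5 (arr[5]=4≤9), i→4 (arr[4]=9≥9); i<j, swap → [8,8,4,4,4,9,9]
j→4, i→5; i≥j, return j=4. arr = [8,8,4,4,4,9,9]

2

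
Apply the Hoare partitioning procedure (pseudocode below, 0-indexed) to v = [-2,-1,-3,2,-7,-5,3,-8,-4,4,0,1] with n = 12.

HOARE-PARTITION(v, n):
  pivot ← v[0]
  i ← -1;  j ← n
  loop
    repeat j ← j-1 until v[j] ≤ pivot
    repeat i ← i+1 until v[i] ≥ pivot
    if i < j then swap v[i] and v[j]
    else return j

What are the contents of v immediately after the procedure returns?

pivot=-2
j stops at 8 (-4), i stops at 0 (-2); swap ⇒ [-4,-1,-3,2,-7,-5,3,-8,-2,4,0,1]
j stops at 7 (-8), i stops at 1 (-1); swap ⇒ [-4,-8,-3,2,-7,-5,3,-1,-2,4,0,1]
j stops at 5 (-5), i stops at 3 (2); swap ⇒ [-4,-8,-3,-5,-7,2,3,-1,-2,4,0,1]
j stops at 4, i stops at 5; i≥j ⇒ return 4. v=[-4,-8,-3,-5,-7,2,3,-1,-2,4,0,1]

[-4,-8,-3,-5,-7,2,3,-1,-2,4,0,1]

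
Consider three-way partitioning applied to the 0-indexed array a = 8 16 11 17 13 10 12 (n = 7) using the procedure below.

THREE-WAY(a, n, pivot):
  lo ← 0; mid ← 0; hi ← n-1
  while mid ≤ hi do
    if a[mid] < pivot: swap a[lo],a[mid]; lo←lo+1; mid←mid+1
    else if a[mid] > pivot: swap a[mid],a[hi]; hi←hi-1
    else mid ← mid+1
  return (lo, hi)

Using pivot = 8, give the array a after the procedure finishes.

lo=0 mid=0 hi=6
8=8: mid=1
16>8: swap(1,6), hi=5 ⇒ 8 12 11 17 13 10 16
12>8: swap(1,5), hi=4 ⇒ 8 10 11 17 13 12 16
10>8: swap(1,4), hi=3 ⇒ 8 13 11 17 10 12 16
13>8: swap(1,3), hi=2 ⇒ 8 17 11 13 10 12 16
17>8: swap(1,2), hi=1 ⇒ 8 11 17 13 10 12 16
11>8: swap(1,1), hi=0 ⇒ 8 11 17 13 10 12 16
done. lo=0 hi=0; a=8 11 17 13 10 12 16

8 11 17 13 10 12 16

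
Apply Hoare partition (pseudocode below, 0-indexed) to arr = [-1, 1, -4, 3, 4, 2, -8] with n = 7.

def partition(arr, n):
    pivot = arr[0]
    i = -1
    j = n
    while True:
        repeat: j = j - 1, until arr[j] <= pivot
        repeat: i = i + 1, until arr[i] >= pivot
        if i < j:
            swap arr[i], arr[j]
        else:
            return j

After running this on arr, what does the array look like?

[-8, -4, 1, 3, 4, 2, -1]

pivot = arr[0] = -1; i = -1, j = 7
j→6 (arr[6]=-8≤-1), i→0 (arr[0]=-1≥-1); i<j, swap → [-8, 1, -4, 3, 4, 2, -1]
j→2 (arr[2]=-4≤-1), i→1 (arr[1]=1≥-1); i<j, swap → [-8, -4, 1, 3, 4, 2, -1]
j→1, i→2; i≥j, return j=1. arr = [-8, -4, 1, 3, 4, 2, -1]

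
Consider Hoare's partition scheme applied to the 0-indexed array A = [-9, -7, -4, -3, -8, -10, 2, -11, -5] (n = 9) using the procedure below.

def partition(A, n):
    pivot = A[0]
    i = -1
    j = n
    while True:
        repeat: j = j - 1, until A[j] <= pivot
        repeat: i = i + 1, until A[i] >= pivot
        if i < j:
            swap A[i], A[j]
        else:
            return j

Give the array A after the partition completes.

pivot = A[0] = -9; i = -1, j = 9
j→7 (A[7]=-11≤-9), i→0 (A[0]=-9≥-9); i<j, swap → [-11, -7, -4, -3, -8, -10, 2, -9, -5]
j→5 (A[5]=-10≤-9), i→1 (A[1]=-7≥-9); i<j, swap → [-11, -10, -4, -3, -8, -7, 2, -9, -5]
j→1, i→2; i≥j, return j=1. A = [-11, -10, -4, -3, -8, -7, 2, -9, -5]

[-11, -10, -4, -3, -8, -7, 2, -9, -5]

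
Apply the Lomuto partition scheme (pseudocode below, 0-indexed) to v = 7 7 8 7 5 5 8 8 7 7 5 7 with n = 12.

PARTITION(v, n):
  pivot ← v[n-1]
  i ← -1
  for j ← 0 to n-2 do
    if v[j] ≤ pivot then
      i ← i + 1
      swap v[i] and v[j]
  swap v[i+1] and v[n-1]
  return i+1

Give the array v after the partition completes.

7 7 7 5 5 7 7 5 7 8 8 8

pivot = v[11] = 7; i = -1
j=0: v[0]=7 ≤ 7 → i=0, swap v[0],v[0] (no change) → 7 7 8 7 5 5 8 8 7 7 5 7
j=1: v[1]=7 ≤ 7 → i=1, swap v[1],v[1] (no change) → 7 7 8 7 5 5 8 8 7 7 5 7
j=2: v[2]=8 > 7 → no swap
j=3: v[3]=7 ≤ 7 → i=2, swap v[2],v[3] → 7 7 7 8 5 5 8 8 7 7 5 7
j=4: v[4]=5 ≤ 7 → i=3, swap v[3],v[4] → 7 7 7 5 8 5 8 8 7 7 5 7
j=5: v[5]=5 ≤ 7 → i=4, swap v[4],v[5] → 7 7 7 5 5 8 8 8 7 7 5 7
j=6: v[6]=8 > 7 → no swap
j=7: v[7]=8 > 7 → no swap
j=8: v[8]=7 ≤ 7 → i=5, swap v[5],v[8] → 7 7 7 5 5 7 8 8 8 7 5 7
j=9: v[9]=7 ≤ 7 → i=6, swap v[6],v[9] → 7 7 7 5 5 7 7 8 8 8 5 7
j=10: v[10]=5 ≤ 7 → i=7, swap v[7],v[10] → 7 7 7 5 5 7 7 5 8 8 8 7
final swap v[8],v[11] → 7 7 7 5 5 7 7 5 7 8 8 8; return 8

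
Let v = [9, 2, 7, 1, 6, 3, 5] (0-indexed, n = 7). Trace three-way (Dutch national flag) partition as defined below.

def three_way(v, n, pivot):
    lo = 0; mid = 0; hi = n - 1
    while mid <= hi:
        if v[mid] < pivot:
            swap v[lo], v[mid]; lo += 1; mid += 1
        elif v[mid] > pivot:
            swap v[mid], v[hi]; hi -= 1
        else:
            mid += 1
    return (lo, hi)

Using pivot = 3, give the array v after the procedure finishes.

pivot = 3; lo=0, mid=0, hi=6
v[mid]=9>3: swap v[0],v[6]; hi=5 → [5, 2, 7, 1, 6, 3, 9]
v[mid]=5>3: swap v[0],v[5]; hi=4 → [3, 2, 7, 1, 6, 5, 9]
v[mid]=3=3: mid=1
v[mid]=2<3: swap v[0],v[1]; lo=1,mid=2 → [2, 3, 7, 1, 6, 5, 9]
v[mid]=7>3: swap v[2],v[4]; hi=3 → [2, 3, 6, 1, 7, 5, 9]
v[mid]=6>3: swap v[2],v[3]; hi=2 → [2, 3, 1, 6, 7, 5, 9]
v[mid]=1<3: swap v[1],v[2]; lo=2,mid=3 → [2, 1, 3, 6, 7, 5, 9]
end: lo=2, hi=2; v = [2, 1, 3, 6, 7, 5, 9]

[2, 1, 3, 6, 7, 5, 9]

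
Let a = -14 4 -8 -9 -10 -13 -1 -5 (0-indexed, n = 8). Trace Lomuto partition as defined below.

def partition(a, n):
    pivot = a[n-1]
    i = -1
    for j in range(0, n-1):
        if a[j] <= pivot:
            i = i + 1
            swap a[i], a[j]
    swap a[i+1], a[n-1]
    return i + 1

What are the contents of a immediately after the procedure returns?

pivot = a[7] = -5; i = -1
j=0: a[0]=-14 ≤ -5 → i=0, swap a[0],a[0] (no change) → -14 4 -8 -9 -10 -13 -1 -5
j=1: a[1]=4 > -5 → no swap
j=2: a[2]=-8 ≤ -5 → i=1, swap a[1],a[2] → -14 -8 4 -9 -10 -13 -1 -5
j=3: a[3]=-9 ≤ -5 → i=2, swap a[2],a[3] → -14 -8 -9 4 -10 -13 -1 -5
j=4: a[4]=-10 ≤ -5 → i=3, swap a[3],a[4] → -14 -8 -9 -10 4 -13 -1 -5
j=5: a[5]=-13 ≤ -5 → i=4, swap a[4],a[5] → -14 -8 -9 -10 -13 4 -1 -5
j=6: a[6]=-1 > -5 → no swap
final swap a[5],a[7] → -14 -8 -9 -10 -13 -5 -1 4; return 5

-14 -8 -9 -10 -13 -5 -1 4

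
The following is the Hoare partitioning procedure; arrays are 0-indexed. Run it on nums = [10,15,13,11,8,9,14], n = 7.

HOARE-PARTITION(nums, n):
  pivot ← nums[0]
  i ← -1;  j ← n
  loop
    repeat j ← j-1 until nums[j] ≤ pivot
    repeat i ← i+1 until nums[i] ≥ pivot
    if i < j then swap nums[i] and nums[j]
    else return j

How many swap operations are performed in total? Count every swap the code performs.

pivot=10
j stops at 5 (9), i stops at 0 (10); swap ⇒ [9,15,13,11,8,10,14]
j stops at 4 (8), i stops at 1 (15); swap ⇒ [9,8,13,11,15,10,14]
j stops at 1, i stops at 2; i≥j ⇒ return 1. nums=[9,8,13,11,15,10,14]

2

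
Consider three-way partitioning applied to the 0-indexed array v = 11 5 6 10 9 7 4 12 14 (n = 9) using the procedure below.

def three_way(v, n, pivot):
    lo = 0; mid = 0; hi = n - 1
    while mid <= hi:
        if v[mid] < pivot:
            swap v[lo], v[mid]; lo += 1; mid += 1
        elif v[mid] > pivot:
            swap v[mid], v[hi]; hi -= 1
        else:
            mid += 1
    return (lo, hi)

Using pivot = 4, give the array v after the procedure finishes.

4 6 10 9 7 5 12 14 11

lo=0 mid=0 hi=8
11>4: swap(0,8), hi=7 ⇒ 14 5 6 10 9 7 4 12 11
14>4: swap(0,7), hi=6 ⇒ 12 5 6 10 9 7 4 14 11
12>4: swap(0,6), hi=5 ⇒ 4 5 6 10 9 7 12 14 11
4=4: mid=1
5>4: swap(1,5), hi=4 ⇒ 4 7 6 10 9 5 12 14 11
7>4: swap(1,4), hi=3 ⇒ 4 9 6 10 7 5 12 14 11
9>4: swap(1,3), hi=2 ⇒ 4 10 6 9 7 5 12 14 11
10>4: swap(1,2), hi=1 ⇒ 4 6 10 9 7 5 12 14 11
6>4: swap(1,1), hi=0 ⇒ 4 6 10 9 7 5 12 14 11
done. lo=0 hi=0; v=4 6 10 9 7 5 12 14 11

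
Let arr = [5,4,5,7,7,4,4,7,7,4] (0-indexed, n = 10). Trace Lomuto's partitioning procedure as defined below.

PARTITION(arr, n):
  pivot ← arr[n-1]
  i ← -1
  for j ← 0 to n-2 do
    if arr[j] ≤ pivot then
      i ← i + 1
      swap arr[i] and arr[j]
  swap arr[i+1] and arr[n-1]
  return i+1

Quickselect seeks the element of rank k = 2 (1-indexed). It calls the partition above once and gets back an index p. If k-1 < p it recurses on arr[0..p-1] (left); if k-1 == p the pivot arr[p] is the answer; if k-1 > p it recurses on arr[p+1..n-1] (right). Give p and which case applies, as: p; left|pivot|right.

pivot = arr[9] = 4; i = -1
j=0: arr[0]=5 > 4 → no swap
j=1: arr[1]=4 ≤ 4 → i=0, swap arr[0],arr[1] → [4,5,5,7,7,4,4,7,7,4]
j=2: arr[2]=5 > 4 → no swap
j=3: arr[3]=7 > 4 → no swap
j=4: arr[4]=7 > 4 → no swap
j=5: arr[5]=4 ≤ 4 → i=1, swap arr[1],arr[5] → [4,4,5,7,7,5,4,7,7,4]
j=6: arr[6]=4 ≤ 4 → i=2, swap arr[2],arr[6] → [4,4,4,7,7,5,5,7,7,4]
j=7: arr[7]=7 > 4 → no swap
j=8: arr[8]=7 > 4 → no swap
final swap arr[3],arr[9] → [4,4,4,4,7,5,5,7,7,7]; return 3
p = 3; k-1 = 1 < 3 ⇒ left

3; left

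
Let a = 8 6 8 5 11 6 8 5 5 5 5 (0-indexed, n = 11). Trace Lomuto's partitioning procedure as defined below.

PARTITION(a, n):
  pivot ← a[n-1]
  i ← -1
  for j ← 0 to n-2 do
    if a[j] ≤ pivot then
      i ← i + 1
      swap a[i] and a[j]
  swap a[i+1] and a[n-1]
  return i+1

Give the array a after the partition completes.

5 5 5 5 5 6 8 6 8 8 11

pivot=5, i=-1
j=0: 8>5, skip
j=1: 6>5, skip
j=2: 8>5, skip
j=3: 5≤5, i=0, swap(0,3) ⇒ 5 6 8 8 11 6 8 5 5 5 5
j=4: 11>5, skip
j=5: 6>5, skip
j=6: 8>5, skip
j=7: 5≤5, i=1, swap(1,7) ⇒ 5 5 8 8 11 6 8 6 5 5 5
j=8: 5≤5, i=2, swap(2,8) ⇒ 5 5 5 8 11 6 8 6 8 5 5
j=9: 5≤5, i=3, swap(3,9) ⇒ 5 5 5 5 11 6 8 6 8 8 5
swap(4,10) ⇒ 5 5 5 5 5 6 8 6 8 8 11; return 4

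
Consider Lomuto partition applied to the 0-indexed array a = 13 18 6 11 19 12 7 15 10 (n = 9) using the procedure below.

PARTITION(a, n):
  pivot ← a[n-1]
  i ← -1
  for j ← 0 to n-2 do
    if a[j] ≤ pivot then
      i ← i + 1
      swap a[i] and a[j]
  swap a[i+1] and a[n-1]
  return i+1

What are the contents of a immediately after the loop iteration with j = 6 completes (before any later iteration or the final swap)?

6 7 13 11 19 12 18 15 10

pivot=10, i=-1
j=0: 13>10, skip
j=1: 18>10, skip
j=2: 6≤10, i=0, swap(0,2) ⇒ 6 18 13 11 19 12 7 15 10
j=3: 11>10, skip
j=4: 19>10, skip
j=5: 12>10, skip
j=6: 7≤10, i=1, swap(1,6) ⇒ 6 7 13 11 19 12 18 15 10
(after j=6) a = 6 7 13 11 19 12 18 15 10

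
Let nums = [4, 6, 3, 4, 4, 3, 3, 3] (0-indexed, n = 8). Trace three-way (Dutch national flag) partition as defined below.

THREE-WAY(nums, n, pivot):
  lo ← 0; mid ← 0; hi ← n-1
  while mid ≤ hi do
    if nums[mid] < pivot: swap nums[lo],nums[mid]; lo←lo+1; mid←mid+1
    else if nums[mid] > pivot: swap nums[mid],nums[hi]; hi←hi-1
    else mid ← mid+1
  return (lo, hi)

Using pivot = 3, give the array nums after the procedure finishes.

[3, 3, 3, 3, 4, 4, 6, 4]

lo=0 mid=0 hi=7
4>3: swap(0,7), hi=6 ⇒ [3, 6, 3, 4, 4, 3, 3, 4]
3=3: mid=1
6>3: swap(1,6), hi=5 ⇒ [3, 3, 3, 4, 4, 3, 6, 4]
3=3: mid=2
3=3: mid=3
4>3: swap(3,5), hi=4 ⇒ [3, 3, 3, 3, 4, 4, 6, 4]
3=3: mid=4
4>3: swap(4,4), hi=3 ⇒ [3, 3, 3, 3, 4, 4, 6, 4]
done. lo=0 hi=3; nums=[3, 3, 3, 3, 4, 4, 6, 4]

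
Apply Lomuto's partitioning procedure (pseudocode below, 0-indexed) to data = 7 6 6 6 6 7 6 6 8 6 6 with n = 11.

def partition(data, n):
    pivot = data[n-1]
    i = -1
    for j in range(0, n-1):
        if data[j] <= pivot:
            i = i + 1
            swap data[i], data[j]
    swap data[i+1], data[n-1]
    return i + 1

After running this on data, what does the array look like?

pivot = data[10] = 6; i = -1
j=0: data[0]=7 > 6 → no swap
j=1: data[1]=6 ≤ 6 → i=0, swap data[0],data[1] → 6 7 6 6 6 7 6 6 8 6 6
j=2: data[2]=6 ≤ 6 → i=1, swap data[1],data[2] → 6 6 7 6 6 7 6 6 8 6 6
j=3: data[3]=6 ≤ 6 → i=2, swap data[2],data[3] → 6 6 6 7 6 7 6 6 8 6 6
j=4: data[4]=6 ≤ 6 → i=3, swap data[3],data[4] → 6 6 6 6 7 7 6 6 8 6 6
j=5: data[5]=7 > 6 → no swap
j=6: data[6]=6 ≤ 6 → i=4, swap data[4],data[6] → 6 6 6 6 6 7 7 6 8 6 6
j=7: data[7]=6 ≤ 6 → i=5, swap data[5],data[7] → 6 6 6 6 6 6 7 7 8 6 6
j=8: data[8]=8 > 6 → no swap
j=9: data[9]=6 ≤ 6 → i=6, swap data[6],data[9] → 6 6 6 6 6 6 6 7 8 7 6
final swap data[7],data[10] → 6 6 6 6 6 6 6 6 8 7 7; return 7

6 6 6 6 6 6 6 6 8 7 7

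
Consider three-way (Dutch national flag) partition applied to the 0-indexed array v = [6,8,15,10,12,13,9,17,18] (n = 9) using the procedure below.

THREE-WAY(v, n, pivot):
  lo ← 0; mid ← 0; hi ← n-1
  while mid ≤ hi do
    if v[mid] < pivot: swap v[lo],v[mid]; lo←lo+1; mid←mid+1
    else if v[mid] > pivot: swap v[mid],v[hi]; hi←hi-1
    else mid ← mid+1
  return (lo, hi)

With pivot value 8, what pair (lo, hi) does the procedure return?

(1, 1)

lo=0 mid=0 hi=8
6<8: swap(0,0), lo=1 mid=1 ⇒ [6,8,15,10,12,13,9,17,18]
8=8: mid=2
15>8: swap(2,8), hi=7 ⇒ [6,8,18,10,12,13,9,17,15]
18>8: swap(2,7), hi=6 ⇒ [6,8,17,10,12,13,9,18,15]
17>8: swap(2,6), hi=5 ⇒ [6,8,9,10,12,13,17,18,15]
9>8: swap(2,5), hi=4 ⇒ [6,8,13,10,12,9,17,18,15]
13>8: swap(2,4), hi=3 ⇒ [6,8,12,10,13,9,17,18,15]
12>8: swap(2,3), hi=2 ⇒ [6,8,10,12,13,9,17,18,15]
10>8: swap(2,2), hi=1 ⇒ [6,8,10,12,13,9,17,18,15]
done. lo=1 hi=1; v=[6,8,10,12,13,9,17,18,15]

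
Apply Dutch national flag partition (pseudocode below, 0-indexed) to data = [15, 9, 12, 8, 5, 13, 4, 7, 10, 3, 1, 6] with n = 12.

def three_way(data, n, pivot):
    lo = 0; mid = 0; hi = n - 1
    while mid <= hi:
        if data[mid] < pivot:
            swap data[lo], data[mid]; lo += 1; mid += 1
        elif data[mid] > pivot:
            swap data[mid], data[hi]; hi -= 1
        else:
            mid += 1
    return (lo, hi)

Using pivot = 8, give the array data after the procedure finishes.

pivot = 8; lo=0, mid=0, hi=11
data[mid]=15>8: swap data[0],data[11]; hi=10 → [6, 9, 12, 8, 5, 13, 4, 7, 10, 3, 1, 15]
data[mid]=6<8: swap data[0],data[0]; lo=1,mid=1 → [6, 9, 12, 8, 5, 13, 4, 7, 10, 3, 1, 15]
data[mid]=9>8: swap data[1],data[10]; hi=9 → [6, 1, 12, 8, 5, 13, 4, 7, 10, 3, 9, 15]
data[mid]=1<8: swap data[1],data[1]; lo=2,mid=2 → [6, 1, 12, 8, 5, 13, 4, 7, 10, 3, 9, 15]
data[mid]=12>8: swap data[2],data[9]; hi=8 → [6, 1, 3, 8, 5, 13, 4, 7, 10, 12, 9, 15]
data[mid]=3<8: swap data[2],data[2]; lo=3,mid=3 → [6, 1, 3, 8, 5, 13, 4, 7, 10, 12, 9, 15]
data[mid]=8=8: mid=4
data[mid]=5<8: swap data[3],data[4]; lo=4,mid=5 → [6, 1, 3, 5, 8, 13, 4, 7, 10, 12, 9, 15]
data[mid]=13>8: swap data[5],data[8]; hi=7 → [6, 1, 3, 5, 8, 10, 4, 7, 13, 12, 9, 15]
data[mid]=10>8: swap data[5],data[7]; hi=6 → [6, 1, 3, 5, 8, 7, 4, 10, 13, 12, 9, 15]
data[mid]=7<8: swap data[4],data[5]; lo=5,mid=6 → [6, 1, 3, 5, 7, 8, 4, 10, 13, 12, 9, 15]
data[mid]=4<8: swap data[5],data[6]; lo=6,mid=7 → [6, 1, 3, 5, 7, 4, 8, 10, 13, 12, 9, 15]
end: lo=6, hi=6; data = [6, 1, 3, 5, 7, 4, 8, 10, 13, 12, 9, 15]

[6, 1, 3, 5, 7, 4, 8, 10, 13, 12, 9, 15]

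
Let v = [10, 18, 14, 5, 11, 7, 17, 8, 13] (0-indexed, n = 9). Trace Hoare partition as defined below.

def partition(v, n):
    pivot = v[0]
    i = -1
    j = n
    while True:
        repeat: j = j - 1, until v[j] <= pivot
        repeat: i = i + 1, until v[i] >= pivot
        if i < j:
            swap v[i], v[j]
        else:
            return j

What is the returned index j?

pivot = v[0] = 10; i = -1, j = 9
j→7 (v[7]=8≤10), i→0 (v[0]=10≥10); i<j, swap → [8, 18, 14, 5, 11, 7, 17, 10, 13]
j→5 (v[5]=7≤10), i→1 (v[1]=18≥10); i<j, swap → [8, 7, 14, 5, 11, 18, 17, 10, 13]
j→3 (v[3]=5≤10), i→2 (v[2]=14≥10); i<j, swap → [8, 7, 5, 14, 11, 18, 17, 10, 13]
j→2, i→3; i≥j, return j=2. v = [8, 7, 5, 14, 11, 18, 17, 10, 13]

2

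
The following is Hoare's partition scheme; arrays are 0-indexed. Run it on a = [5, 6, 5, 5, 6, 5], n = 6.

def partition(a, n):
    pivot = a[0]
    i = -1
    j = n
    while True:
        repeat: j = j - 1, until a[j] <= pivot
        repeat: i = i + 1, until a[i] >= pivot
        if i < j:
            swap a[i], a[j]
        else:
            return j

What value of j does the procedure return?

pivot = a[0] = 5; i = -1, j = 6
j→5 (a[5]=5≤5), i→0 (a[0]=5≥5); i<j, swap → [5, 6, 5, 5, 6, 5]
j→3 (a[3]=5≤5), i→1 (a[1]=6≥5); i<j, swap → [5, 5, 5, 6, 6, 5]
j→2, i→2; i≥j, return j=2. a = [5, 5, 5, 6, 6, 5]

2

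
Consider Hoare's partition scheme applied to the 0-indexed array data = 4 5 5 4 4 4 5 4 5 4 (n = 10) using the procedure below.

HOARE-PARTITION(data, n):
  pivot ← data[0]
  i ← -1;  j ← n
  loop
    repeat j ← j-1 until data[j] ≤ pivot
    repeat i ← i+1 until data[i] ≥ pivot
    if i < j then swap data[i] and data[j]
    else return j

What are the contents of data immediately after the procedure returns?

4 4 4 4 4 5 5 5 5 4

pivot = data[0] = 4; i = -1, j = 10
j→9 (data[9]=4≤4), i→0 (data[0]=4≥4); i<j, swap → 4 5 5 4 4 4 5 4 5 4
j→7 (data[7]=4≤4), i→1 (data[1]=5≥4); i<j, swap → 4 4 5 4 4 4 5 5 5 4
j→5 (data[5]=4≤4), i→2 (data[2]=5≥4); i<j, swap → 4 4 4 4 4 5 5 5 5 4
j→4 (data[4]=4≤4), i→3 (data[3]=4≥4); i<j, swap → 4 4 4 4 4 5 5 5 5 4
j→3, i→4; i≥j, return j=3. data = 4 4 4 4 4 5 5 5 5 4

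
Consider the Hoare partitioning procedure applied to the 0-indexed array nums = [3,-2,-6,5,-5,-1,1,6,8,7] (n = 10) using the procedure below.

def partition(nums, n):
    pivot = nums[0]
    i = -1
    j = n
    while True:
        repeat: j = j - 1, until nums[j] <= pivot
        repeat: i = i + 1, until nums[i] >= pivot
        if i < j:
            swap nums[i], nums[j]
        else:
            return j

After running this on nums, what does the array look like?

[1,-2,-6,-1,-5,5,3,6,8,7]

pivot = nums[0] = 3; i = -1, j = 10
j→6 (nums[6]=1≤3), i→0 (nums[0]=3≥3); i<j, swap → [1,-2,-6,5,-5,-1,3,6,8,7]
j→5 (nums[5]=-1≤3), i→3 (nums[3]=5≥3); i<j, swap → [1,-2,-6,-1,-5,5,3,6,8,7]
j→4, i→5; i≥j, return j=4. nums = [1,-2,-6,-1,-5,5,3,6,8,7]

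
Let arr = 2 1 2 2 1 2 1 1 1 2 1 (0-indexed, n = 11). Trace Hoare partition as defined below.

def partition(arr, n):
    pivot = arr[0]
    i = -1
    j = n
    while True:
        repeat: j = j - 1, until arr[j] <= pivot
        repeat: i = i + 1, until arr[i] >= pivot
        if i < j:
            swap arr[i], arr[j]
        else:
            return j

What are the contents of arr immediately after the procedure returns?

pivot = arr[0] = 2; i = -1, j = 11
j→10 (arr[10]=1≤2), i→0 (arr[0]=2≥2); i<j, swap → 1 1 2 2 1 2 1 1 1 2 2
j→9 (arr[9]=2≤2), i→2 (arr[2]=2≥2); i<j, swap → 1 1 2 2 1 2 1 1 1 2 2
j→8 (arr[8]=1≤2), i→3 (arr[3]=2≥2); i<j, swap → 1 1 2 1 1 2 1 1 2 2 2
j→7 (arr[7]=1≤2), i→5 (arr[5]=2≥2); i<j, swap → 1 1 2 1 1 1 1 2 2 2 2
j→6, i→7; i≥j, return j=6. arr = 1 1 2 1 1 1 1 2 2 2 2

1 1 2 1 1 1 1 2 2 2 2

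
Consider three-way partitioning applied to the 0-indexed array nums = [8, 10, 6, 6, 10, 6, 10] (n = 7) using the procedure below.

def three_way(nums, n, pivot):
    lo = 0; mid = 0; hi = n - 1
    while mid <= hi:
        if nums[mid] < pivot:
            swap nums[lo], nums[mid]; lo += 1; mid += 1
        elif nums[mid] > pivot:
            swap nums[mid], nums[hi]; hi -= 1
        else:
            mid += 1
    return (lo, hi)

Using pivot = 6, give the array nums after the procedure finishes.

pivot = 6; lo=0, mid=0, hi=6
nums[mid]=8>6: swap nums[0],nums[6]; hi=5 → [10, 10, 6, 6, 10, 6, 8]
nums[mid]=10>6: swap nums[0],nums[5]; hi=4 → [6, 10, 6, 6, 10, 10, 8]
nums[mid]=6=6: mid=1
nums[mid]=10>6: swap nums[1],nums[4]; hi=3 → [6, 10, 6, 6, 10, 10, 8]
nums[mid]=10>6: swap nums[1],nums[3]; hi=2 → [6, 6, 6, 10, 10, 10, 8]
nums[mid]=6=6: mid=2
nums[mid]=6=6: mid=3
end: lo=0, hi=2; nums = [6, 6, 6, 10, 10, 10, 8]

[6, 6, 6, 10, 10, 10, 8]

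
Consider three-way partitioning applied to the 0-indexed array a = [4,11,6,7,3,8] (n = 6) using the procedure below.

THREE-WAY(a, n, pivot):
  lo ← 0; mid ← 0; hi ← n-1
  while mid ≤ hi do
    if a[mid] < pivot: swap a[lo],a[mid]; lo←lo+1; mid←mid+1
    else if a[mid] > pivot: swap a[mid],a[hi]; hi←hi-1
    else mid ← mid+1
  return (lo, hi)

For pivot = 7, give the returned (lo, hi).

pivot = 7; lo=0, mid=0, hi=5
a[mid]=4<7: swap a[0],a[0]; lo=1,mid=1 → [4,11,6,7,3,8]
a[mid]=11>7: swap a[1],a[5]; hi=4 → [4,8,6,7,3,11]
a[mid]=8>7: swap a[1],a[4]; hi=3 → [4,3,6,7,8,11]
a[mid]=3<7: swap a[1],a[1]; lo=2,mid=2 → [4,3,6,7,8,11]
a[mid]=6<7: swap a[2],a[2]; lo=3,mid=3 → [4,3,6,7,8,11]
a[mid]=7=7: mid=4
end: lo=3, hi=3; a = [4,3,6,7,8,11]

(3, 3)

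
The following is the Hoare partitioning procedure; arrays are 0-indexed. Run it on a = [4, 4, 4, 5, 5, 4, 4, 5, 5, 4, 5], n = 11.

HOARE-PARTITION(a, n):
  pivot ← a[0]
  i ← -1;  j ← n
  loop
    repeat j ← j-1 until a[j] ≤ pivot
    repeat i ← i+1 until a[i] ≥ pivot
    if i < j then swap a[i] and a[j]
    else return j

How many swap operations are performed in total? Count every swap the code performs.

pivot=4
j stops at 9 (4), i stops at 0 (4); swap ⇒ [4, 4, 4, 5, 5, 4, 4, 5, 5, 4, 5]
j stops at 6 (4), i stops at 1 (4); swap ⇒ [4, 4, 4, 5, 5, 4, 4, 5, 5, 4, 5]
j stops at 5 (4), i stops at 2 (4); swap ⇒ [4, 4, 4, 5, 5, 4, 4, 5, 5, 4, 5]
j stops at 2, i stops at 3; i≥j ⇒ return 2. a=[4, 4, 4, 5, 5, 4, 4, 5, 5, 4, 5]

3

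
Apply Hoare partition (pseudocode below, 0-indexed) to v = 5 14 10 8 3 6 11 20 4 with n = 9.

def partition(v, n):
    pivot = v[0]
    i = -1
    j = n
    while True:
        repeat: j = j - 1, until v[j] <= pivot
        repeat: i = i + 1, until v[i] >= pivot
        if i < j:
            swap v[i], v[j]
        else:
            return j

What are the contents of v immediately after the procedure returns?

4 3 10 8 14 6 11 20 5

pivot=5
j stops at 8 (4), i stops at 0 (5); swap ⇒ 4 14 10 8 3 6 11 20 5
j stops at 4 (3), i stops at 1 (14); swap ⇒ 4 3 10 8 14 6 11 20 5
j stops at 1, i stops at 2; i≥j ⇒ return 1. v=4 3 10 8 14 6 11 20 5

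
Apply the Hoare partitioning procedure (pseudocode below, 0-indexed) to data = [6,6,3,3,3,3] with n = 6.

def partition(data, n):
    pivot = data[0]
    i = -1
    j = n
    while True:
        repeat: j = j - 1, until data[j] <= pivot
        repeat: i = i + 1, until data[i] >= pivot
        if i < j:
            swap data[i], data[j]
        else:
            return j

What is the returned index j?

pivot = data[0] = 6; i = -1, j = 6
j→5 (data[5]=3≤6), i→0 (data[0]=6≥6); i<j, swap → [3,6,3,3,3,6]
j→4 (data[4]=3≤6), i→1 (data[1]=6≥6); i<j, swap → [3,3,3,3,6,6]
j→3, i→4; i≥j, return j=3. data = [3,3,3,3,6,6]

3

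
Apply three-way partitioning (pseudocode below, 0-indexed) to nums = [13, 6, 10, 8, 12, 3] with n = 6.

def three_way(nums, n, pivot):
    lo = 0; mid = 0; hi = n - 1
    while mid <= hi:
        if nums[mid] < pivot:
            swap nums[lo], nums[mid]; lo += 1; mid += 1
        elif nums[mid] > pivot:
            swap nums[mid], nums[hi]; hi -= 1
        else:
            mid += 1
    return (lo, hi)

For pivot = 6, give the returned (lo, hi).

pivot = 6; lo=0, mid=0, hi=5
nums[mid]=13>6: swap nums[0],nums[5]; hi=4 → [3, 6, 10, 8, 12, 13]
nums[mid]=3<6: swap nums[0],nums[0]; lo=1,mid=1 → [3, 6, 10, 8, 12, 13]
nums[mid]=6=6: mid=2
nums[mid]=10>6: swap nums[2],nums[4]; hi=3 → [3, 6, 12, 8, 10, 13]
nums[mid]=12>6: swap nums[2],nums[3]; hi=2 → [3, 6, 8, 12, 10, 13]
nums[mid]=8>6: swap nums[2],nums[2]; hi=1 → [3, 6, 8, 12, 10, 13]
end: lo=1, hi=1; nums = [3, 6, 8, 12, 10, 13]

(1, 1)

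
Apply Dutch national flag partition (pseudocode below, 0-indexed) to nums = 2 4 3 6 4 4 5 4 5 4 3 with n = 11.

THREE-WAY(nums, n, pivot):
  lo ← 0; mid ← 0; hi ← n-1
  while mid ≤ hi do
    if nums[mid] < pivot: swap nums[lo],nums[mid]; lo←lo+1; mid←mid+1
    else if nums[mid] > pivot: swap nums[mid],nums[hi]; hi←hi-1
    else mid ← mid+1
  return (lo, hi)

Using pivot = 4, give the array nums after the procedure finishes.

pivot = 4; lo=0, mid=0, hi=10
nums[mid]=2<4: swap nums[0],nums[0]; lo=1,mid=1 → 2 4 3 6 4 4 5 4 5 4 3
nums[mid]=4=4: mid=2
nums[mid]=3<4: swap nums[1],nums[2]; lo=2,mid=3 → 2 3 4 6 4 4 5 4 5 4 3
nums[mid]=6>4: swap nums[3],nums[10]; hi=9 → 2 3 4 3 4 4 5 4 5 4 6
nums[mid]=3<4: swap nums[2],nums[3]; lo=3,mid=4 → 2 3 3 4 4 4 5 4 5 4 6
nums[mid]=4=4: mid=5
nums[mid]=4=4: mid=6
nums[mid]=5>4: swap nums[6],nums[9]; hi=8 → 2 3 3 4 4 4 4 4 5 5 6
nums[mid]=4=4: mid=7
nums[mid]=4=4: mid=8
nums[mid]=5>4: swap nums[8],nums[8]; hi=7 → 2 3 3 4 4 4 4 4 5 5 6
end: lo=3, hi=7; nums = 2 3 3 4 4 4 4 4 5 5 6

2 3 3 4 4 4 4 4 5 5 6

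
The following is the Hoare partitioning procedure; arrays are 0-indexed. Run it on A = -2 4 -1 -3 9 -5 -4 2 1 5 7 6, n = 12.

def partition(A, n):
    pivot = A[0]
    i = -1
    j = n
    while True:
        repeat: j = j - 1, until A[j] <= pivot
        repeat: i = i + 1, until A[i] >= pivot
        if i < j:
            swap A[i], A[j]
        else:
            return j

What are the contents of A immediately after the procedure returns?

-4 -5 -3 -1 9 4 -2 2 1 5 7 6

pivot = A[0] = -2; i = -1, j = 12
j→6 (A[6]=-4≤-2), i→0 (A[0]=-2≥-2); i<j, swap → -4 4 -1 -3 9 -5 -2 2 1 5 7 6
j→5 (A[5]=-5≤-2), i→1 (A[1]=4≥-2); i<j, swap → -4 -5 -1 -3 9 4 -2 2 1 5 7 6
j→3 (A[3]=-3≤-2), i→2 (A[2]=-1≥-2); i<j, swap → -4 -5 -3 -1 9 4 -2 2 1 5 7 6
j→2, i→3; i≥j, return j=2. A = -4 -5 -3 -1 9 4 -2 2 1 5 7 6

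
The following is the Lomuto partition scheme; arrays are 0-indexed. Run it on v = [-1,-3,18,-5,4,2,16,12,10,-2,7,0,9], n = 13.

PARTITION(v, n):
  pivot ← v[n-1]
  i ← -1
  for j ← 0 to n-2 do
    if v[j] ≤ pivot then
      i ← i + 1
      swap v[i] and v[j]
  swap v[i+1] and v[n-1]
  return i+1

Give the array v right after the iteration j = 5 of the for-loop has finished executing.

[-1,-3,-5,4,2,18,16,12,10,-2,7,0,9]

pivot = v[12] = 9; i = -1
j=0: v[0]=-1 ≤ 9 → i=0, swap v[0],v[0] (no change) → [-1,-3,18,-5,4,2,16,12,10,-2,7,0,9]
j=1: v[1]=-3 ≤ 9 → i=1, swap v[1],v[1] (no change) → [-1,-3,18,-5,4,2,16,12,10,-2,7,0,9]
j=2: v[2]=18 > 9 → no swap
j=3: v[3]=-5 ≤ 9 → i=2, swap v[2],v[3] → [-1,-3,-5,18,4,2,16,12,10,-2,7,0,9]
j=4: v[4]=4 ≤ 9 → i=3, swap v[3],v[4] → [-1,-3,-5,4,18,2,16,12,10,-2,7,0,9]
j=5: v[5]=2 ≤ 9 → i=4, swap v[4],v[5] → [-1,-3,-5,4,2,18,16,12,10,-2,7,0,9]
(after j=5) v = [-1,-3,-5,4,2,18,16,12,10,-2,7,0,9]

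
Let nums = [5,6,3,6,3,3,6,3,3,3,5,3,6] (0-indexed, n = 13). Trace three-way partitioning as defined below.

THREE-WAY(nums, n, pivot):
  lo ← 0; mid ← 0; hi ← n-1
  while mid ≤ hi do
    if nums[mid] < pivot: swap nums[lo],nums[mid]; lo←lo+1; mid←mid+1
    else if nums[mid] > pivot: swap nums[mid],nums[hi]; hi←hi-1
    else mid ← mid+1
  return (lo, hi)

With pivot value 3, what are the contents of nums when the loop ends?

[3,3,3,3,3,3,3,6,6,5,6,6,5]

lo=0 mid=0 hi=12
5>3: swap(0,12), hi=11 ⇒ [6,6,3,6,3,3,6,3,3,3,5,3,5]
6>3: swap(0,11), hi=10 ⇒ [3,6,3,6,3,3,6,3,3,3,5,6,5]
3=3: mid=1
6>3: swap(1,10), hi=9 ⇒ [3,5,3,6,3,3,6,3,3,3,6,6,5]
5>3: swap(1,9), hi=8 ⇒ [3,3,3,6,3,3,6,3,3,5,6,6,5]
3=3: mid=2
3=3: mid=3
6>3: swap(3,8), hi=7 ⇒ [3,3,3,3,3,3,6,3,6,5,6,6,5]
3=3: mid=4
3=3: mid=5
3=3: mid=6
6>3: swap(6,7), hi=6 ⇒ [3,3,3,3,3,3,3,6,6,5,6,6,5]
3=3: mid=7
done. lo=0 hi=6; nums=[3,3,3,3,3,3,3,6,6,5,6,6,5]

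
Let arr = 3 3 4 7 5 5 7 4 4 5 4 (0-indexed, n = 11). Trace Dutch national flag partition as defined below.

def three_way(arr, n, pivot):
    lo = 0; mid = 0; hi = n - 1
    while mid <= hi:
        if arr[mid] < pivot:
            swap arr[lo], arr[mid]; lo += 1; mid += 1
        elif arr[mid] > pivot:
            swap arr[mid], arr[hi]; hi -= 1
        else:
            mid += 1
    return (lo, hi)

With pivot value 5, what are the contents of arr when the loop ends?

pivot = 5; lo=0, mid=0, hi=10
arr[mid]=3<5: swap arr[0],arr[0]; lo=1,mid=1 → 3 3 4 7 5 5 7 4 4 5 4
arr[mid]=3<5: swap arr[1],arr[1]; lo=2,mid=2 → 3 3 4 7 5 5 7 4 4 5 4
arr[mid]=4<5: swap arr[2],arr[2]; lo=3,mid=3 → 3 3 4 7 5 5 7 4 4 5 4
arr[mid]=7>5: swap arr[3],arr[10]; hi=9 → 3 3 4 4 5 5 7 4 4 5 7
arr[mid]=4<5: swap arr[3],arr[3]; lo=4,mid=4 → 3 3 4 4 5 5 7 4 4 5 7
arr[mid]=5=5: mid=5
arr[mid]=5=5: mid=6
arr[mid]=7>5: swap arr[6],arr[9]; hi=8 → 3 3 4 4 5 5 5 4 4 7 7
arr[mid]=5=5: mid=7
arr[mid]=4<5: swap arr[4],arr[7]; lo=5,mid=8 → 3 3 4 4 4 5 5 5 4 7 7
arr[mid]=4<5: swap arr[5],arr[8]; lo=6,mid=9 → 3 3 4 4 4 4 5 5 5 7 7
end: lo=6, hi=8; arr = 3 3 4 4 4 4 5 5 5 7 7

3 3 4 4 4 4 5 5 5 7 7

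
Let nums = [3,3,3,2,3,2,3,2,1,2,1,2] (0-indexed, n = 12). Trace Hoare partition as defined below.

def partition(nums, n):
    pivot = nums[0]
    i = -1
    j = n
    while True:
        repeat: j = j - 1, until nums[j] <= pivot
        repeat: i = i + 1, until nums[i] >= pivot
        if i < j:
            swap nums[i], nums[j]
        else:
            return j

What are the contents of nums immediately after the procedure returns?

[2,1,2,2,1,2,2,3,3,3,3,3]

pivot=3
j stops at 11 (2), i stops at 0 (3); swap ⇒ [2,3,3,2,3,2,3,2,1,2,1,3]
j stops at 10 (1), i stops at 1 (3); swap ⇒ [2,1,3,2,3,2,3,2,1,2,3,3]
j stops at 9 (2), i stops at 2 (3); swap ⇒ [2,1,2,2,3,2,3,2,1,3,3,3]
j stops at 8 (1), i stops at 4 (3); swap ⇒ [2,1,2,2,1,2,3,2,3,3,3,3]
j stops at 7 (2), i stops at 6 (3); swap ⇒ [2,1,2,2,1,2,2,3,3,3,3,3]
j stops at 6, i stops at 7; i≥j ⇒ return 6. nums=[2,1,2,2,1,2,2,3,3,3,3,3]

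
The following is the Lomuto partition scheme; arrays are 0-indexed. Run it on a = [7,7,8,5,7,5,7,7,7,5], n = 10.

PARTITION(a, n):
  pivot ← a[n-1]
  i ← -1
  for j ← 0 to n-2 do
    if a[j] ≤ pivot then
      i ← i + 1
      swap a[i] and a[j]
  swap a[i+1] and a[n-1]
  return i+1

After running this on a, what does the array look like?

pivot = a[9] = 5; i = -1
j=0: a[0]=7 > 5 → no swap
j=1: a[1]=7 > 5 → no swap
j=2: a[2]=8 > 5 → no swap
j=3: a[3]=5 ≤ 5 → i=0, swap a[0],a[3] → [5,7,8,7,7,5,7,7,7,5]
j=4: a[4]=7 > 5 → no swap
j=5: a[5]=5 ≤ 5 → i=1, swap a[1],a[5] → [5,5,8,7,7,7,7,7,7,5]
j=6: a[6]=7 > 5 → no swap
j=7: a[7]=7 > 5 → no swap
j=8: a[8]=7 > 5 → no swap
final swap a[2],a[9] → [5,5,5,7,7,7,7,7,7,8]; return 2

[5,5,5,7,7,7,7,7,7,8]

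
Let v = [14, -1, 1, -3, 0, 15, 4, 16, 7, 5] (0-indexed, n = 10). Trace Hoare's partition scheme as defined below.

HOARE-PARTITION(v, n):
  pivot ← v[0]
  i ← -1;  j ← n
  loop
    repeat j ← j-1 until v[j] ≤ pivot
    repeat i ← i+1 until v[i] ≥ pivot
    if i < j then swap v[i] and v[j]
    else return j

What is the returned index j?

pivot=14
j stops at 9 (5), i stops at 0 (14); swap ⇒ [5, -1, 1, -3, 0, 15, 4, 16, 7, 14]
j stops at 8 (7), i stops at 5 (15); swap ⇒ [5, -1, 1, -3, 0, 7, 4, 16, 15, 14]
j stops at 6, i stops at 7; i≥j ⇒ return 6. v=[5, -1, 1, -3, 0, 7, 4, 16, 15, 14]

6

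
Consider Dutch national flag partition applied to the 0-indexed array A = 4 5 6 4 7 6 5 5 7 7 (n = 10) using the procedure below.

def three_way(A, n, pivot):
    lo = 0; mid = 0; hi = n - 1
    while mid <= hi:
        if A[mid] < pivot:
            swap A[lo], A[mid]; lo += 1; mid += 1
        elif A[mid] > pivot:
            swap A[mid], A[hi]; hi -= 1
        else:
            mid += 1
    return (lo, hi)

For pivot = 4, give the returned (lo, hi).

(0, 1)

lo=0 mid=0 hi=9
4=4: mid=1
5>4: swap(1,9), hi=8 ⇒ 4 7 6 4 7 6 5 5 7 5
7>4: swap(1,8), hi=7 ⇒ 4 7 6 4 7 6 5 5 7 5
7>4: swap(1,7), hi=6 ⇒ 4 5 6 4 7 6 5 7 7 5
5>4: swap(1,6), hi=5 ⇒ 4 5 6 4 7 6 5 7 7 5
5>4: swap(1,5), hi=4 ⇒ 4 6 6 4 7 5 5 7 7 5
6>4: swap(1,4), hi=3 ⇒ 4 7 6 4 6 5 5 7 7 5
7>4: swap(1,3), hi=2 ⇒ 4 4 6 7 6 5 5 7 7 5
4=4: mid=2
6>4: swap(2,2), hi=1 ⇒ 4 4 6 7 6 5 5 7 7 5
done. lo=0 hi=1; A=4 4 6 7 6 5 5 7 7 5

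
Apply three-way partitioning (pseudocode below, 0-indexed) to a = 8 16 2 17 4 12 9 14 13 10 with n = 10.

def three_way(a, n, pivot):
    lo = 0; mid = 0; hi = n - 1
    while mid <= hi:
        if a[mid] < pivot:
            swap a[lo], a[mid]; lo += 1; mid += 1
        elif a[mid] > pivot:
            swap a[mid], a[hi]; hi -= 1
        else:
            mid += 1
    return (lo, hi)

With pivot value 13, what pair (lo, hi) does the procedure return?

(6, 6)

pivot = 13; lo=0, mid=0, hi=9
a[mid]=8<13: swap a[0],a[0]; lo=1,mid=1 → 8 16 2 17 4 12 9 14 13 10
a[mid]=16>13: swap a[1],a[9]; hi=8 → 8 10 2 17 4 12 9 14 13 16
a[mid]=10<13: swap a[1],a[1]; lo=2,mid=2 → 8 10 2 17 4 12 9 14 13 16
a[mid]=2<13: swap a[2],a[2]; lo=3,mid=3 → 8 10 2 17 4 12 9 14 13 16
a[mid]=17>13: swap a[3],a[8]; hi=7 → 8 10 2 13 4 12 9 14 17 16
a[mid]=13=13: mid=4
a[mid]=4<13: swap a[3],a[4]; lo=4,mid=5 → 8 10 2 4 13 12 9 14 17 16
a[mid]=12<13: swap a[4],a[5]; lo=5,mid=6 → 8 10 2 4 12 13 9 14 17 16
a[mid]=9<13: swap a[5],a[6]; lo=6,mid=7 → 8 10 2 4 12 9 13 14 17 16
a[mid]=14>13: swap a[7],a[7]; hi=6 → 8 10 2 4 12 9 13 14 17 16
end: lo=6, hi=6; a = 8 10 2 4 12 9 13 14 17 16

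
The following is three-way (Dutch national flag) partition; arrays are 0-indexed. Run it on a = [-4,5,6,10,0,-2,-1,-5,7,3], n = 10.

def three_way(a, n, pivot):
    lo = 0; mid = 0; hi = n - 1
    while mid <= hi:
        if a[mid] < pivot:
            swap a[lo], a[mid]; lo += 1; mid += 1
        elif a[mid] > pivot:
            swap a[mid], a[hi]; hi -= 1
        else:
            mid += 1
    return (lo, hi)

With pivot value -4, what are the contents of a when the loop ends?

lo=0 mid=0 hi=9
-4=-4: mid=1
5>-4: swap(1,9), hi=8 ⇒ [-4,3,6,10,0,-2,-1,-5,7,5]
3>-4: swap(1,8), hi=7 ⇒ [-4,7,6,10,0,-2,-1,-5,3,5]
7>-4: swap(1,7), hi=6 ⇒ [-4,-5,6,10,0,-2,-1,7,3,5]
-5<-4: swap(0,1), lo=1 mid=2 ⇒ [-5,-4,6,10,0,-2,-1,7,3,5]
6>-4: swap(2,6), hi=5 ⇒ [-5,-4,-1,10,0,-2,6,7,3,5]
-1>-4: swap(2,5), hi=4 ⇒ [-5,-4,-2,10,0,-1,6,7,3,5]
-2>-4: swap(2,4), hi=3 ⇒ [-5,-4,0,10,-2,-1,6,7,3,5]
0>-4: swap(2,3), hi=2 ⇒ [-5,-4,10,0,-2,-1,6,7,3,5]
10>-4: swap(2,2), hi=1 ⇒ [-5,-4,10,0,-2,-1,6,7,3,5]
done. lo=1 hi=1; a=[-5,-4,10,0,-2,-1,6,7,3,5]

[-5,-4,10,0,-2,-1,6,7,3,5]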